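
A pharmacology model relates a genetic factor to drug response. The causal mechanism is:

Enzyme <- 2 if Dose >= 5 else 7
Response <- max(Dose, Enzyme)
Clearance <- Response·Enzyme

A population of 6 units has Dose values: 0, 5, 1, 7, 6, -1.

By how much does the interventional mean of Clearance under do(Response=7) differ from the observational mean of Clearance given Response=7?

-8.75

The intervention sets Response=7 in all 6 units regardless of Dose. Recomputing Clearance per unit gives 49, 14, 49, 14, 14, 49; average 31.5.
Conditioning on Response=7 selects the 4 unit(s) with Dose ∈ {0, 1, 7, -1}. Their Clearance values: 49, 49, 14, 49. Mean = 40.25.
Difference = 31.5 − 40.25 = -8.75.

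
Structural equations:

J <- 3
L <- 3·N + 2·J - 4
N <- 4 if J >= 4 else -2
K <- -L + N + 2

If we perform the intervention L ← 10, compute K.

-10

The intervention breaks the incoming arrows to L: L <- 3·N + 2·J - 4 no longer applies, and L = 10.
N = 4 if J >= 4 else -2  [with J=3]  = -2
K = -L + N + 2  [with L=10, N=-2]  = -10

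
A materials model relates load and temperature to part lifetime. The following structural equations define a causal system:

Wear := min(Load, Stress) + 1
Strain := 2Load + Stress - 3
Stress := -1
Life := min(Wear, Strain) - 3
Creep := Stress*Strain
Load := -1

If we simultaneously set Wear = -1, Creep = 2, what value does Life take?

-9

Setting Wear = -1, Creep = 2 by intervention discards those variables' equations.
Strain = 2Load + Stress - 3  [with Load=-1, Stress=-1]  = -6
Life = min(Wear, Strain) - 3  [with Wear=-1, Strain=-6]  = -9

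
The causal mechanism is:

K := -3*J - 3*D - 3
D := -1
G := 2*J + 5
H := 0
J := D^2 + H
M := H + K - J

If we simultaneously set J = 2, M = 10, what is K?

-6

Setting J = 2, M = 10 by intervention discards those variables' equations.
K = -3*J - 3*D - 3  [with J=2, D=-1]  = -6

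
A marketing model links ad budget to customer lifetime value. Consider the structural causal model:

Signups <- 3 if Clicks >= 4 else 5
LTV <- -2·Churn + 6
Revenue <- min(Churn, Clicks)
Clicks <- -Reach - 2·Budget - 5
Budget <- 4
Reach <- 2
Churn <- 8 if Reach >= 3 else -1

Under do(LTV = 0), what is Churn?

The intervention breaks the incoming arrows to LTV: LTV <- -2·Churn + 6 no longer applies, and LTV = 0.
Churn is not downstream of the intervention, so its value is determined by the original equations.
Churn = 8 if Reach >= 3 else -1  [with Reach=2]  = -1

-1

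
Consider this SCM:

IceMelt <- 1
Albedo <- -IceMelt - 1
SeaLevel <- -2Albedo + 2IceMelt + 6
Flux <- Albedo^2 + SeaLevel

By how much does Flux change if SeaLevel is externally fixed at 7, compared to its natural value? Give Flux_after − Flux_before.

-5

The intervention breaks the incoming arrows to SeaLevel: SeaLevel <- -2Albedo + 2IceMelt + 6 no longer applies, and SeaLevel = 7.
Albedo = -IceMelt - 1  [with IceMelt=1]  = -2
Flux = Albedo^2 + SeaLevel  [with Albedo=-2, SeaLevel=7]  = 11
Without intervention: Albedo = -IceMelt - 1  [with IceMelt=1]  = -2; SeaLevel = -2Albedo + 2IceMelt + 6  [with Albedo=-2, IceMelt=1]  = 12; Flux = Albedo^2 + SeaLevel  [with Albedo=-2, SeaLevel=12]  = 16.
Change = 11 − 16 = -5.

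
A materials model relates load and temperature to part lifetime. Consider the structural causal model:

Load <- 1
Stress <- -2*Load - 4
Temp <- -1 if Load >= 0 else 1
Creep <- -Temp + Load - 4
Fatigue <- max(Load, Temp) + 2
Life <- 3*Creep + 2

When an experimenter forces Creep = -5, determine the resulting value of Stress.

-6

The intervention breaks the incoming arrows to Creep: Creep <- -Temp + Load - 4 no longer applies, and Creep = -5.
Since Stress is not a descendant of the intervened variable, it is unaffected.
Stress = -2*Load - 4  [with Load=1]  = -6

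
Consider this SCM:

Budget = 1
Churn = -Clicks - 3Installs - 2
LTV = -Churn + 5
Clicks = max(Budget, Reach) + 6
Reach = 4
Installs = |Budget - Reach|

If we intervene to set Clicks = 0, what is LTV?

The intervention breaks the incoming arrows to Clicks: Clicks = max(Budget, Reach) + 6 no longer applies, and Clicks = 0.
Installs = |Budget - Reach|  [with Budget=1, Reach=4]  = 3
Churn = -Clicks - 3Installs - 2  [with Clicks=0, Installs=3]  = -11
LTV = -Churn + 5  [with Churn=-11]  = 16

16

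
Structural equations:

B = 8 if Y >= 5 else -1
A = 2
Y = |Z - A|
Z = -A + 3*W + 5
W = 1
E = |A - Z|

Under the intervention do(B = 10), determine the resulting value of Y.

4

do(B=10) replaces the equation B = 8 if Y >= 5 else -1 with the constant B = 10.
No directed path runs from B to Y, so Y keeps its natural value.
Z = -A + 3*W + 5  [with A=2, W=1]  = 6
Y = |Z - A|  [with Z=6, A=2]  = 4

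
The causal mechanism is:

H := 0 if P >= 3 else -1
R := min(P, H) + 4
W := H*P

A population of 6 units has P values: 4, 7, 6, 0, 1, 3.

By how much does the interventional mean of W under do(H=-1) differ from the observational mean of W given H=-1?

do(H=-1) breaks H's dependence on P. With H=-1 fixed, W across the units is -4, -7, -6, 0, -1, -3, mean -3.5.
Conditioning on H=-1 selects the 2 unit(s) with P ∈ {0, 1}. Their W values: 0, -1. Mean = -0.5.
Difference = -3.5 − (-0.5) = -3.

-3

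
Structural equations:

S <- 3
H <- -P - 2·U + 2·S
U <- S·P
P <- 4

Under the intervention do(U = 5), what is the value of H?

-8

The intervention breaks the incoming arrows to U: U <- S·P no longer applies, and U = 5.
H = -P - 2·U + 2·S  [with P=4, U=5, S=3]  = -8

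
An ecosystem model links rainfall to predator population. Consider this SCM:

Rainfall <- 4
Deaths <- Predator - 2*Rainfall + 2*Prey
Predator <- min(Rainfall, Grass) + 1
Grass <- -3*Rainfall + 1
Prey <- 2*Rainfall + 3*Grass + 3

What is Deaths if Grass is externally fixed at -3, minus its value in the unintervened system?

do(Grass=-3) replaces the equation Grass <- -3*Rainfall + 1 with the constant Grass = -3.
Prey = 2*Rainfall + 3*Grass + 3  [with Rainfall=4, Grass=-3]  = 2
Predator = min(Rainfall, Grass) + 1  [with Rainfall=4, Grass=-3]  = -2
Deaths = Predator - 2*Rainfall + 2*Prey  [with Predator=-2, Rainfall=4, Prey=2]  = -6
Without intervention: Grass = -3*Rainfall + 1  [with Rainfall=4]  = -11; Prey = 2*Rainfall + 3*Grass + 3  [with Rainfall=4, Grass=-11]  = -22; Predator = min(Rainfall, Grass) + 1  [with Rainfall=4, Grass=-11]  = -10; Deaths = Predator - 2*Rainfall + 2*Prey  [with Predator=-10, Rainfall=4, Prey=-22]  = -62.
Change = -6 − (-62) = 56.

56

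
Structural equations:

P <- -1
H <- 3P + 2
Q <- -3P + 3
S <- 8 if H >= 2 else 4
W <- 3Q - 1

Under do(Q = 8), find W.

do(Q=8) replaces the equation Q <- -3P + 3 with the constant Q = 8.
W = 3Q - 1  [with Q=8]  = 23

23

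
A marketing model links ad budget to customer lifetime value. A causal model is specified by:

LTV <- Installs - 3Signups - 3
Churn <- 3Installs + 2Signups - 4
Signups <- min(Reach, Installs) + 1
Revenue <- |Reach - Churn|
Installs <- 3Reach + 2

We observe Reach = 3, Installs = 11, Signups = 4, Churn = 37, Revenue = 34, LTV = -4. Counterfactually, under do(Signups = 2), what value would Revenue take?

30

do(Signups=2) replaces the equation Signups <- min(Reach, Installs) + 1 with the constant Signups = 2.
Installs = 3Reach + 2  [with Reach=3]  = 11
Churn = 3Installs + 2Signups - 4  [with Installs=11, Signups=2]  = 33
Revenue = |Reach - Churn|  [with Reach=3, Churn=33]  = 30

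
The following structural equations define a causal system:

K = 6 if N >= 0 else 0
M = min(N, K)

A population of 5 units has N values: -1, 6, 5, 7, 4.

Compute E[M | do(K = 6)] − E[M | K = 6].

The intervention sets K=6 in all 5 units regardless of N. Recomputing M per unit gives -1, 6, 5, 6, 4; average 4.
Observing K=6 restricts to units where K's equation naturally yields 6: N ∈ {6, 5, 7, 4}. In that subpopulation M = 6, 5, 6, 4, mean 5.25.
Difference = 4 − 5.25 = -1.25.

-1.25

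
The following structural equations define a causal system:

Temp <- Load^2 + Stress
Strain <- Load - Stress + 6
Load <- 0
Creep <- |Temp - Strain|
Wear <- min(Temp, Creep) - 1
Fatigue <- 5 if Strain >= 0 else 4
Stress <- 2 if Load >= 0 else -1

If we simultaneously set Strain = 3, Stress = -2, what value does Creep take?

5

Setting Strain = 3, Stress = -2 by intervention discards those variables' equations.
Temp = Load^2 + Stress  [with Load=0, Stress=-2]  = -2
Creep = |Temp - Strain|  [with Temp=-2, Strain=3]  = 5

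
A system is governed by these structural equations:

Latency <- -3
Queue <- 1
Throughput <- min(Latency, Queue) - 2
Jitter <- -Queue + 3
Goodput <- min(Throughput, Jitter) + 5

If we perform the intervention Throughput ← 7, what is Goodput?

7

Intervening sets Throughput = 7 and removes its equation (Throughput <- min(Latency, Queue) - 2).
Jitter = -Queue + 3  [with Queue=1]  = 2
Goodput = min(Throughput, Jitter) + 5  [with Throughput=7, Jitter=2]  = 7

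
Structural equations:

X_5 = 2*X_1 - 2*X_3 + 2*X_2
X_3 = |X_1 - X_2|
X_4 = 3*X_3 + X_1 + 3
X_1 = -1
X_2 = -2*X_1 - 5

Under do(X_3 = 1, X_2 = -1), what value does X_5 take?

Setting X_3 = 1, X_2 = -1 by intervention discards those variables' equations.
X_5 = 2*X_1 - 2*X_3 + 2*X_2  [with X_1=-1, X_3=1, X_2=-1]  = -6

-6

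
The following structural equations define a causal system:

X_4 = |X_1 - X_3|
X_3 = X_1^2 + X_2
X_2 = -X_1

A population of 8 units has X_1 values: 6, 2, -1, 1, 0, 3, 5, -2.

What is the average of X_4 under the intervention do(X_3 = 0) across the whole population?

The intervention sets X_3=0 in all 8 units regardless of X_1. Recomputing X_4 per unit gives 6, 2, 1, 1, 0, 3, 5, 2; average 2.5.

2.5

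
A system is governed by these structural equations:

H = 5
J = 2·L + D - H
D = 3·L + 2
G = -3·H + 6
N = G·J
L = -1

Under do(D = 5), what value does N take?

The intervention breaks the incoming arrows to D: D = 3·L + 2 no longer applies, and D = 5.
G = -3·H + 6  [with H=5]  = -9
J = 2·L + D - H  [with L=-1, D=5, H=5]  = -2
N = G·J  [with G=-9, J=-2]  = 18

18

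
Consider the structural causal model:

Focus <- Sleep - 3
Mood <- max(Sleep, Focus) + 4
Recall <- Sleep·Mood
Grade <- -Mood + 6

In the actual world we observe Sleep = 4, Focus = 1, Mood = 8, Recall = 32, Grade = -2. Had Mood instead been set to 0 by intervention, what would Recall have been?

0

The intervention breaks the incoming arrows to Mood: Mood <- max(Sleep, Focus) + 4 no longer applies, and Mood = 0.
Recall = Sleep·Mood  [with Sleep=4, Mood=0]  = 0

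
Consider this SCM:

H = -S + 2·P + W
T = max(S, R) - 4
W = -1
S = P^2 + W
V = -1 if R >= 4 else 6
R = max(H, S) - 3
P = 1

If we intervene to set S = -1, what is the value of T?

-5

The intervention breaks the incoming arrows to S: S = P^2 + W no longer applies, and S = -1.
H = -S + 2·P + W  [with S=-1, P=1, W=-1]  = 2
R = max(H, S) - 3  [with H=2, S=-1]  = -1
T = max(S, R) - 4  [with S=-1, R=-1]  = -5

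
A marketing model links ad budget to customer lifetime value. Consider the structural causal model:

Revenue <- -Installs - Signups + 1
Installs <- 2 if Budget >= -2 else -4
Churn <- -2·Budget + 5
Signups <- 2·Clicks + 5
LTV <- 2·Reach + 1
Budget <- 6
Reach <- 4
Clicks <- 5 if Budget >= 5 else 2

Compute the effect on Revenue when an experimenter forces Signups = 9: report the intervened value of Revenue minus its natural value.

Under do(Signups=9), the mechanism Signups <- 2·Clicks + 5 is discarded; Signups is fixed at 9.
Installs = 2 if Budget >= -2 else -4  [with Budget=6]  = 2
Revenue = -Installs - Signups + 1  [with Installs=2, Signups=9]  = -10
Without intervention: Clicks = 5 if Budget >= 5 else 2  [with Budget=6]  = 5; Installs = 2 if Budget >= -2 else -4  [with Budget=6]  = 2; Signups = 2·Clicks + 5  [with Clicks=5]  = 15; Revenue = -Installs - Signups + 1  [with Installs=2, Signups=15]  = -16.
Change = -10 − (-16) = 6.

6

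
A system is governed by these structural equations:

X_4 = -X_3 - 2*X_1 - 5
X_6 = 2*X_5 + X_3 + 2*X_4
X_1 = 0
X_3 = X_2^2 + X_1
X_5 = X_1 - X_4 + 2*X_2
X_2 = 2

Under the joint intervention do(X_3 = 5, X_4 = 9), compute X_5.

-5

Setting X_3 = 5, X_4 = 9 by intervention discards those variables' equations.
X_5 = X_1 - X_4 + 2*X_2  [with X_1=0, X_4=9, X_2=2]  = -5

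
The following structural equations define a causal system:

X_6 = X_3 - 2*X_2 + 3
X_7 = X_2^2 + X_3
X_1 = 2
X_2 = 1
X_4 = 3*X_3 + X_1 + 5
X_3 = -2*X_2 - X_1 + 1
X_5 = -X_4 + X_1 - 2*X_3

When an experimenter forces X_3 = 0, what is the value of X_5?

do(X_3=0) replaces the equation X_3 = -2*X_2 - X_1 + 1 with the constant X_3 = 0.
X_4 = 3*X_3 + X_1 + 5  [with X_3=0, X_1=2]  = 7
X_5 = -X_4 + X_1 - 2*X_3  [with X_4=7, X_1=2, X_3=0]  = -5

-5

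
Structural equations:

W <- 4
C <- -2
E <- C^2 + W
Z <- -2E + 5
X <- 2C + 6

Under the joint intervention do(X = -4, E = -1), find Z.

7

Under do(X = -4, E = -1), each intervened variable's structural equation is replaced by its fixed value.
Z = -2E + 5  [with E=-1]  = 7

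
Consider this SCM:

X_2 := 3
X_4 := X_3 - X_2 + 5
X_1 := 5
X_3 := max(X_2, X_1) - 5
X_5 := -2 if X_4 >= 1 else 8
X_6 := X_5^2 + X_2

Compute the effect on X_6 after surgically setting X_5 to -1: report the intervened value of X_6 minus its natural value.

The intervention breaks the incoming arrows to X_5: X_5 := -2 if X_4 >= 1 else 8 no longer applies, and X_5 = -1.
X_6 = X_5^2 + X_2  [with X_5=-1, X_2=3]  = 4
Without intervention: X_3 = max(X_2, X_1) - 5  [with X_2=3, X_1=5]  = 0; X_4 = X_3 - X_2 + 5  [with X_3=0, X_2=3]  = 2; X_5 = -2 if X_4 >= 1 else 8  [with X_4=2]  = -2; X_6 = X_5^2 + X_2  [with X_5=-2, X_2=3]  = 7.
Change = 4 − 7 = -3.

-3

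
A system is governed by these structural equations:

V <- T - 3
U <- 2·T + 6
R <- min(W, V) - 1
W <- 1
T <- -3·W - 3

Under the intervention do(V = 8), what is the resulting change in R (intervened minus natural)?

10

do(V=8) replaces the equation V <- T - 3 with the constant V = 8.
R = min(W, V) - 1  [with W=1, V=8]  = 0
Without intervention: T = -3·W - 3  [with W=1]  = -6; V = T - 3  [with T=-6]  = -9; R = min(W, V) - 1  [with W=1, V=-9]  = -10.
Change = 0 − (-10) = 10.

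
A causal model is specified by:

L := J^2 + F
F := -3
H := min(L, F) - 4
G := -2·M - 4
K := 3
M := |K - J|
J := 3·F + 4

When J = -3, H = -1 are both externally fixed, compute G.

-16

Under do(J = -3, H = -1), each intervened variable's structural equation is replaced by its fixed value.
M = |K - J|  [with K=3, J=-3]  = 6
G = -2·M - 4  [with M=6]  = -16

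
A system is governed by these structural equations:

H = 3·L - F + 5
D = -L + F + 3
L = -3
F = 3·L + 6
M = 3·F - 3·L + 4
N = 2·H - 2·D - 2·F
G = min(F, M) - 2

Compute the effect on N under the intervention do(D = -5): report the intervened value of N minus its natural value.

16

The intervention breaks the incoming arrows to D: D = -L + F + 3 no longer applies, and D = -5.
F = 3·L + 6  [with L=-3]  = -3
H = 3·L - F + 5  [with L=-3, F=-3]  = -1
N = 2·H - 2·D - 2·F  [with H=-1, D=-5, F=-3]  = 14
Without intervention: F = 3·L + 6  [with L=-3]  = -3; D = -L + F + 3  [with L=-3, F=-3]  = 3; H = 3·L - F + 5  [with L=-3, F=-3]  = -1; N = 2·H - 2·D - 2·F  [with H=-1, D=3, F=-3]  = -2.
Change = 14 − (-2) = 16.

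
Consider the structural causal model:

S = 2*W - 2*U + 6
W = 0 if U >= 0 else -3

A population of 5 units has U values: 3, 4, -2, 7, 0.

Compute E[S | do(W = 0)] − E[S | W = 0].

2.2

Every unit gets W=0 under the intervention. S values become 0, -2, 10, -8, 6; E[S|do(W=0)] = 1.2.
E[S|W=0] averages over only the 4 units with W=0 (U = 3, 4, 7, 0): S = 0, -2, -8, 6, mean -1.
Difference = 1.2 − (-1) = 2.2.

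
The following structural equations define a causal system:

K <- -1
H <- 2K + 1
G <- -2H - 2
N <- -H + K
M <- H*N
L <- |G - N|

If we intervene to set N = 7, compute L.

Under do(N=7), the mechanism N <- -H + K is discarded; N is fixed at 7.
H = 2K + 1  [with K=-1]  = -1
G = -2H - 2  [with H=-1]  = 0
L = |G - N|  [with G=0, N=7]  = 7

7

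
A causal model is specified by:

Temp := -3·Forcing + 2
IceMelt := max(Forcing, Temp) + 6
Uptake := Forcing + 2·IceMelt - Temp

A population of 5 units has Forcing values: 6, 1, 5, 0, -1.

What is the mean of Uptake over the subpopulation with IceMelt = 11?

28

Conditioning on IceMelt=11 selects the 2 unit(s) with Forcing ∈ {5, -1}. Their Uptake values: 40, 16. Mean = 28.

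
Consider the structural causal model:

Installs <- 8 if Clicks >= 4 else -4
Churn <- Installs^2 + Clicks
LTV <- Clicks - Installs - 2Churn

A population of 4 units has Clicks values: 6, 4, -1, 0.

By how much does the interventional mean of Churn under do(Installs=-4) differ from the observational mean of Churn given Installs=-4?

Under do(Installs=-4), Installs's equation is replaced by Installs=-4 for every unit. Per-unit Churn: 22, 20, 15, 16. Mean = 18.25.
Observing Installs=-4 restricts to units where Installs's equation naturally yields -4: Clicks ∈ {-1, 0}. In that subpopulation Churn = 15, 16, mean 15.5.
Difference = 18.25 − 15.5 = 2.75.

2.75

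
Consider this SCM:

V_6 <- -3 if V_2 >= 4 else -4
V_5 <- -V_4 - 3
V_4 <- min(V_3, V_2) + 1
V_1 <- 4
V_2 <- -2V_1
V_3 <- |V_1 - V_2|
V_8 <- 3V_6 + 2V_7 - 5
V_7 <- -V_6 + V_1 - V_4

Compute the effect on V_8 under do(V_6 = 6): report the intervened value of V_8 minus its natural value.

10

Intervening sets V_6 = 6 and removes its equation (V_6 <- -3 if V_2 >= 4 else -4).
V_2 = -2V_1  [with V_1=4]  = -8
V_3 = |V_1 - V_2|  [with V_1=4, V_2=-8]  = 12
V_4 = min(V_3, V_2) + 1  [with V_3=12, V_2=-8]  = -7
V_7 = -V_6 + V_1 - V_4  [with V_6=6, V_1=4, V_4=-7]  = 5
V_8 = 3V_6 + 2V_7 - 5  [with V_6=6, V_7=5]  = 23
Without intervention: V_2 = -2V_1  [with V_1=4]  = -8; V_3 = |V_1 - V_2|  [with V_1=4, V_2=-8]  = 12; V_4 = min(V_3, V_2) + 1  [with V_3=12, V_2=-8]  = -7; V_6 = -3 if V_2 >= 4 else -4  [with V_2=-8]  = -4; V_7 = -V_6 + V_1 - V_4  [with V_6=-4, V_1=4, V_4=-7]  = 15; V_8 = 3V_6 + 2V_7 - 5  [with V_6=-4, V_7=15]  = 13.
Change = 23 − 13 = 10.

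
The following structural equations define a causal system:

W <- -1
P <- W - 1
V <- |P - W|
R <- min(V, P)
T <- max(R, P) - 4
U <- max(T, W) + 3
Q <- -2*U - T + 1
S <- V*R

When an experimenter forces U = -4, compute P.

do(U=-4) replaces the equation U <- max(T, W) + 3 with the constant U = -4.
P is not downstream of the intervention, so its value is determined by the original equations.
P = W - 1  [with W=-1]  = -2

-2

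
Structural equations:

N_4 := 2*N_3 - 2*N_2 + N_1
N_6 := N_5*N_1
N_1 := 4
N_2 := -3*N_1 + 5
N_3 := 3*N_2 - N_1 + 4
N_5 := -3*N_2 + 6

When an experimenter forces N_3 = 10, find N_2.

-7

Under do(N_3=10), the mechanism N_3 := 3*N_2 - N_1 + 4 is discarded; N_3 is fixed at 10.
Since N_2 is not a descendant of the intervened variable, it is unaffected.
N_2 = -3*N_1 + 5  [with N_1=4]  = -7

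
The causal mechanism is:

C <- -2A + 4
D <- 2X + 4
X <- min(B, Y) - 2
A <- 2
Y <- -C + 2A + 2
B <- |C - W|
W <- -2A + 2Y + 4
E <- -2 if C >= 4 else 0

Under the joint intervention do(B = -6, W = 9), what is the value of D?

-12

Setting B = -6, W = 9 by intervention discards those variables' equations.
C = -2A + 4  [with A=2]  = 0
Y = -C + 2A + 2  [with C=0, A=2]  = 6
X = min(B, Y) - 2  [with B=-6, Y=6]  = -8
D = 2X + 4  [with X=-8]  = -12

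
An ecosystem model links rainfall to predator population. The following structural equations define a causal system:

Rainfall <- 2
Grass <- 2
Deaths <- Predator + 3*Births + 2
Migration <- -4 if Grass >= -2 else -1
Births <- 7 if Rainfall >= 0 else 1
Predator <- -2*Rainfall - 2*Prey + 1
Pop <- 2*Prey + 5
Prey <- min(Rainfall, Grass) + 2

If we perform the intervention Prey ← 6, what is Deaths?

The intervention breaks the incoming arrows to Prey: Prey <- min(Rainfall, Grass) + 2 no longer applies, and Prey = 6.
Predator = -2*Rainfall - 2*Prey + 1  [with Rainfall=2, Prey=6]  = -15
Births = 7 if Rainfall >= 0 else 1  [with Rainfall=2]  = 7
Deaths = Predator + 3*Births + 2  [with Predator=-15, Births=7]  = 8

8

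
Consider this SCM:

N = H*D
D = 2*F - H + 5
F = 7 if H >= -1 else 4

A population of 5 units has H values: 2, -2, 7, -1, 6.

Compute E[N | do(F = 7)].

The intervention sets F=7 in all 5 units regardless of H. Recomputing N per unit gives 34, -42, 84, -20, 78; average 26.8.

26.8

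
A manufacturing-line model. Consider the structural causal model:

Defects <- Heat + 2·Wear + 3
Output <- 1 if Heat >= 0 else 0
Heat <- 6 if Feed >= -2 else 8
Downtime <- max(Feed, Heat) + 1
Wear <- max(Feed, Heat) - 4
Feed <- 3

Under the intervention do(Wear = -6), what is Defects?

The intervention breaks the incoming arrows to Wear: Wear <- max(Feed, Heat) - 4 no longer applies, and Wear = -6.
Heat = 6 if Feed >= -2 else 8  [with Feed=3]  = 6
Defects = Heat + 2·Wear + 3  [with Heat=6, Wear=-6]  = -3

-3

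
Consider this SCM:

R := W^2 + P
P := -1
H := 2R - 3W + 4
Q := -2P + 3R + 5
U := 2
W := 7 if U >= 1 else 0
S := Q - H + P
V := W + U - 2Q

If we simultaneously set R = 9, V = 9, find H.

1

Setting R = 9, V = 9 by intervention discards those variables' equations.
W = 7 if U >= 1 else 0  [with U=2]  = 7
H = 2R - 3W + 4  [with R=9, W=7]  = 1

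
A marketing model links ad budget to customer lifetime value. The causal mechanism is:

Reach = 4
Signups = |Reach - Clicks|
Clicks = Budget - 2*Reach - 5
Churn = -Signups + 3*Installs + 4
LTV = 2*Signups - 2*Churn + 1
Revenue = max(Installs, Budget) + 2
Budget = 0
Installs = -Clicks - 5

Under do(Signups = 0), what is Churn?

The intervention breaks the incoming arrows to Signups: Signups = |Reach - Clicks| no longer applies, and Signups = 0.
Clicks = Budget - 2*Reach - 5  [with Budget=0, Reach=4]  = -13
Installs = -Clicks - 5  [with Clicks=-13]  = 8
Churn = -Signups + 3*Installs + 4  [with Signups=0, Installs=8]  = 28

28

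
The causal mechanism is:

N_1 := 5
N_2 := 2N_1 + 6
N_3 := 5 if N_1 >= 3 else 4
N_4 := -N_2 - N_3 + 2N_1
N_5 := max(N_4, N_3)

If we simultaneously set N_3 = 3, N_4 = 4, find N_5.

4

Setting N_3 = 3, N_4 = 4 by intervention discards those variables' equations.
N_5 = max(N_4, N_3)  [with N_4=4, N_3=3]  = 4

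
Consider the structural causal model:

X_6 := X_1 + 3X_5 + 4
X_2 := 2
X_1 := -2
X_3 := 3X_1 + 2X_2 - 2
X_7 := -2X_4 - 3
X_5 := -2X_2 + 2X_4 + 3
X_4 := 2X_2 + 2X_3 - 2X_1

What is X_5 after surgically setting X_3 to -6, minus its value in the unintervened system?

-8

do(X_3=-6) replaces the equation X_3 := 3X_1 + 2X_2 - 2 with the constant X_3 = -6.
X_4 = 2X_2 + 2X_3 - 2X_1  [with X_2=2, X_3=-6, X_1=-2]  = -4
X_5 = -2X_2 + 2X_4 + 3  [with X_2=2, X_4=-4]  = -9
Without intervention: X_3 = 3X_1 + 2X_2 - 2  [with X_1=-2, X_2=2]  = -4; X_4 = 2X_2 + 2X_3 - 2X_1  [with X_2=2, X_3=-4, X_1=-2]  = 0; X_5 = -2X_2 + 2X_4 + 3  [with X_2=2, X_4=0]  = -1.
Change = -9 − (-1) = -8.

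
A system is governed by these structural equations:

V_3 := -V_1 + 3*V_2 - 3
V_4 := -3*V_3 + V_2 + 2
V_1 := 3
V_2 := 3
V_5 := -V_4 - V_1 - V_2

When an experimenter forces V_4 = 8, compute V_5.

-14

Intervening sets V_4 = 8 and removes its equation (V_4 := -3*V_3 + V_2 + 2).
V_5 = -V_4 - V_1 - V_2  [with V_4=8, V_1=3, V_2=3]  = -14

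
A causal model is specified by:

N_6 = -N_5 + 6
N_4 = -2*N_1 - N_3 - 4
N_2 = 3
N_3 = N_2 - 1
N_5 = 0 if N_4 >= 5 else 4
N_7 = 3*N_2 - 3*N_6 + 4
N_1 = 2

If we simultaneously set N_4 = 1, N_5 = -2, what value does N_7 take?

-11

Under do(N_4 = 1, N_5 = -2), each intervened variable's structural equation is replaced by its fixed value.
N_6 = -N_5 + 6  [with N_5=-2]  = 8
N_7 = 3*N_2 - 3*N_6 + 4  [with N_2=3, N_6=8]  = -11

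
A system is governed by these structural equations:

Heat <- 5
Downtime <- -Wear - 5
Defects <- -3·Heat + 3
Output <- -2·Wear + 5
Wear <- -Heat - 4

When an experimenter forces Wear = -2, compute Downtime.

do(Wear=-2) replaces the equation Wear <- -Heat - 4 with the constant Wear = -2.
Downtime = -Wear - 5  [with Wear=-2]  = -3

-3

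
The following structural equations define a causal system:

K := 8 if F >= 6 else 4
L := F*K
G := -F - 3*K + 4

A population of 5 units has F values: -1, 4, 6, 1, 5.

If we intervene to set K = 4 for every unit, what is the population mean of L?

12

Under do(K=4), K's equation is replaced by K=4 for every unit. Per-unit L: -4, 16, 24, 4, 20. Mean = 12.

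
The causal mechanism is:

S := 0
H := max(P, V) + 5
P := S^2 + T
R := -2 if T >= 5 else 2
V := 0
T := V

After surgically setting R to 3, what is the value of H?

5

Under do(R=3), the mechanism R := -2 if T >= 5 else 2 is discarded; R is fixed at 3.
Since H is not a descendant of the intervened variable, it is unaffected.
T = V  [with V=0]  = 0
P = S^2 + T  [with S=0, T=0]  = 0
H = max(P, V) + 5  [with P=0, V=0]  = 5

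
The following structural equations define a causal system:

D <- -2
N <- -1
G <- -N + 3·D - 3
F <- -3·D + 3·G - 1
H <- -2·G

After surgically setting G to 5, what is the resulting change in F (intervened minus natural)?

The intervention breaks the incoming arrows to G: G <- -N + 3·D - 3 no longer applies, and G = 5.
F = -3·D + 3·G - 1  [with D=-2, G=5]  = 20
Without intervention: G = -N + 3·D - 3  [with N=-1, D=-2]  = -8; F = -3·D + 3·G - 1  [with D=-2, G=-8]  = -19.
Change = 20 − (-19) = 39.

39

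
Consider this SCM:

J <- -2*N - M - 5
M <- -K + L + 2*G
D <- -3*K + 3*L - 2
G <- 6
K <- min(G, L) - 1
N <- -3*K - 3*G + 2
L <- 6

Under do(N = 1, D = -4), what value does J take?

Setting N = 1, D = -4 by intervention discards those variables' equations.
K = min(G, L) - 1  [with G=6, L=6]  = 5
M = -K + L + 2*G  [with K=5, L=6, G=6]  = 13
J = -2*N - M - 5  [with N=1, M=13]  = -20

-20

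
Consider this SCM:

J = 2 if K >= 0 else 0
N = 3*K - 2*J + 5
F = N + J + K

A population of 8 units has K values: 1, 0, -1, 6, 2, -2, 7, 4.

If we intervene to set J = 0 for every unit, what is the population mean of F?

13.5

do(J=0) breaks J's dependence on K. With J=0 fixed, F across the units is 9, 5, 1, 29, 13, -3, 33, 21, mean 13.5.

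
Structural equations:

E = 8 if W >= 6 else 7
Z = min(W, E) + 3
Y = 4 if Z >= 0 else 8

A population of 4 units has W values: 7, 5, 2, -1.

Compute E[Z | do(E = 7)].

Every unit gets E=7 under the intervention. Z values become 10, 8, 5, 2; E[Z|do(E=7)] = 6.25.

6.25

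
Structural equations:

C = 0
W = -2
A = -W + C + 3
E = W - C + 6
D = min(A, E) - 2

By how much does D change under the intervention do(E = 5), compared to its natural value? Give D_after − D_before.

1

Intervening sets E = 5 and removes its equation (E = W - C + 6).
A = -W + C + 3  [with W=-2, C=0]  = 5
D = min(A, E) - 2  [with A=5, E=5]  = 3
Without intervention: A = -W + C + 3  [with W=-2, C=0]  = 5; E = W - C + 6  [with W=-2, C=0]  = 4; D = min(A, E) - 2  [with A=5, E=4]  = 2.
Change = 3 − 2 = 1.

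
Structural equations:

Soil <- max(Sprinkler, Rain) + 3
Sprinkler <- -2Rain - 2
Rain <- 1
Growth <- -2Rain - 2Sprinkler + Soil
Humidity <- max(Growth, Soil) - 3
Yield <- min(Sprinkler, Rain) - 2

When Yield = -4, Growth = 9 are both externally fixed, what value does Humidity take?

Setting Yield = -4, Growth = 9 by intervention discards those variables' equations.
Sprinkler = -2Rain - 2  [with Rain=1]  = -4
Soil = max(Sprinkler, Rain) + 3  [with Sprinkler=-4, Rain=1]  = 4
Humidity = max(Growth, Soil) - 3  [with Growth=9, Soil=4]  = 6

6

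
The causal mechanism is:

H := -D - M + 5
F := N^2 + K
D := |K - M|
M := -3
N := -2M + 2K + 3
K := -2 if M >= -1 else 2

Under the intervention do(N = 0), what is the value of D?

5

The intervention breaks the incoming arrows to N: N := -2M + 2K + 3 no longer applies, and N = 0.
D is not downstream of the intervention, so its value is determined by the original equations.
K = -2 if M >= -1 else 2  [with M=-3]  = 2
D = |K - M|  [with K=2, M=-3]  = 5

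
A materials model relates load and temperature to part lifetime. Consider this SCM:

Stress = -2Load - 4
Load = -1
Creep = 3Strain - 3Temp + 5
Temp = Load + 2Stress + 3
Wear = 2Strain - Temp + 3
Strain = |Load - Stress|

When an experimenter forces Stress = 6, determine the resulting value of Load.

Under do(Stress=6), the mechanism Stress = -2Load - 4 is discarded; Stress is fixed at 6.
Load is not downstream of the intervention, so its value is determined by the original equations.

-1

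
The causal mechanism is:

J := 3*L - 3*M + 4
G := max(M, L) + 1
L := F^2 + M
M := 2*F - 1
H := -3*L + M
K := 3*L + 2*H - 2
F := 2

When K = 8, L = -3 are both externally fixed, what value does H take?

12

The joint intervention fixes K = 8, L = -3, removing each variable's own equation.
M = 2*F - 1  [with F=2]  = 3
H = -3*L + M  [with L=-3, M=3]  = 12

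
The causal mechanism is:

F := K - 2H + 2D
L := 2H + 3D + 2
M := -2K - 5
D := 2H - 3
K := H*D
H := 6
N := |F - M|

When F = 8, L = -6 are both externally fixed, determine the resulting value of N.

121

Under do(F = 8, L = -6), each intervened variable's structural equation is replaced by its fixed value.
D = 2H - 3  [with H=6]  = 9
K = H*D  [with H=6, D=9]  = 54
M = -2K - 5  [with K=54]  = -113
N = |F - M|  [with F=8, M=-113]  = 121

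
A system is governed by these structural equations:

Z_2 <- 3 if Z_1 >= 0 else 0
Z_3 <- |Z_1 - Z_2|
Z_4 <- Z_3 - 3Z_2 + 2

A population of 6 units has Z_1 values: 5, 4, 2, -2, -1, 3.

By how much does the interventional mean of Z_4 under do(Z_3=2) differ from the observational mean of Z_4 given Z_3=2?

Every unit gets Z_3=2 under the intervention. Z_4 values become -5, -5, -5, 4, 4, -5; E[Z_4|do(Z_3=2)] = -2.
Conditioning on Z_3=2 selects the 2 unit(s) with Z_1 ∈ {5, -2}. Their Z_4 values: -5, 4. Mean = -0.5.
Difference = -2 − (-0.5) = -1.5.

-1.5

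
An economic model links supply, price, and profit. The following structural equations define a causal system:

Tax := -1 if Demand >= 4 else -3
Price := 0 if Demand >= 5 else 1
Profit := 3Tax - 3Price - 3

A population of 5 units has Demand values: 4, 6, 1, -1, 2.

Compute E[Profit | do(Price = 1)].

do(Price=1) breaks Price's dependence on Demand. With Price=1 fixed, Profit across the units is -9, -9, -15, -15, -15, mean -12.6.

-12.6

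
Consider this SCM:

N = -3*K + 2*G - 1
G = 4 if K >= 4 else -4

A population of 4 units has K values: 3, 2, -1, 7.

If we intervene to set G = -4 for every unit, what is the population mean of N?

The intervention sets G=-4 in all 4 units regardless of K. Recomputing N per unit gives -18, -15, -6, -30; average -17.25.

-17.25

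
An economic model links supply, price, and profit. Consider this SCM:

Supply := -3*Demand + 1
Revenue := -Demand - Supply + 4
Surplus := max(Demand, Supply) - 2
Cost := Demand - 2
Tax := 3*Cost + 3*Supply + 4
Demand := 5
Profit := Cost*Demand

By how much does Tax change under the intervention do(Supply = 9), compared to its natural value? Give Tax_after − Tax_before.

do(Supply=9) replaces the equation Supply := -3*Demand + 1 with the constant Supply = 9.
Cost = Demand - 2  [with Demand=5]  = 3
Tax = 3*Cost + 3*Supply + 4  [with Cost=3, Supply=9]  = 40
Without intervention: Supply = -3*Demand + 1  [with Demand=5]  = -14; Cost = Demand - 2  [with Demand=5]  = 3; Tax = 3*Cost + 3*Supply + 4  [with Cost=3, Supply=-14]  = -29.
Change = 40 − (-29) = 69.

69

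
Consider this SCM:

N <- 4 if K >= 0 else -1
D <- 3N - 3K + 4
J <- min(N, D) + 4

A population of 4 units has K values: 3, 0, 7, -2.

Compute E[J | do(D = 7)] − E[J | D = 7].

do(D=7) breaks D's dependence on K. With D=7 fixed, J across the units is 8, 8, 8, 3, mean 6.75.
Conditioning on D=7 selects the 2 unit(s) with K ∈ {3, -2}. Their J values: 8, 3. Mean = 5.5.
Difference = 6.75 − 5.5 = 1.25.

1.25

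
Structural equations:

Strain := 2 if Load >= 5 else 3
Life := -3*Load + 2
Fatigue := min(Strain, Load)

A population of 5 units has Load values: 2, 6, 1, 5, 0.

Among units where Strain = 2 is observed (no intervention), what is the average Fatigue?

Observing Strain=2 restricts to units where Strain's equation naturally yields 2: Load ∈ {6, 5}. In that subpopulation Fatigue = 2, 2, mean 2.

2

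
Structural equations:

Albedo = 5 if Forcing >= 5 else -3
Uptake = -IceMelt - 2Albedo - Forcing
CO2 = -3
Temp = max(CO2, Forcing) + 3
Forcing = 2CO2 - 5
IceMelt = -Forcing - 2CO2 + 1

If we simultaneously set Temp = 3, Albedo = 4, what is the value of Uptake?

-15

Setting Temp = 3, Albedo = 4 by intervention discards those variables' equations.
Forcing = 2CO2 - 5  [with CO2=-3]  = -11
IceMelt = -Forcing - 2CO2 + 1  [with Forcing=-11, CO2=-3]  = 18
Uptake = -IceMelt - 2Albedo - Forcing  [with IceMelt=18, Albedo=4, Forcing=-11]  = -15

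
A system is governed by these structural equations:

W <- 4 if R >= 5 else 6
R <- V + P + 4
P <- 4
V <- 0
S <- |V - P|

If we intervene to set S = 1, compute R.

The intervention breaks the incoming arrows to S: S <- |V - P| no longer applies, and S = 1.
R is not downstream of the intervention, so its value is determined by the original equations.
R = V + P + 4  [with V=0, P=4]  = 8

8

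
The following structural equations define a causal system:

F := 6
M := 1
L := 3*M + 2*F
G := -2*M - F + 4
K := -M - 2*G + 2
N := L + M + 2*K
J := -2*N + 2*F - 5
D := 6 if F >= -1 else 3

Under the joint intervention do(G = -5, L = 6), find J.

-51

The joint intervention fixes G = -5, L = 6, removing each variable's own equation.
K = -M - 2*G + 2  [with M=1, G=-5]  = 11
N = L + M + 2*K  [with L=6, M=1, K=11]  = 29
J = -2*N + 2*F - 5  [with N=29, F=6]  = -51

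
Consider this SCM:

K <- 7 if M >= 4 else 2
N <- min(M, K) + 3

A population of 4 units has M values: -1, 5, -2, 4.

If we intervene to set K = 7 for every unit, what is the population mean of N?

4.5

Every unit gets K=7 under the intervention. N values become 2, 8, 1, 7; E[N|do(K=7)] = 4.5.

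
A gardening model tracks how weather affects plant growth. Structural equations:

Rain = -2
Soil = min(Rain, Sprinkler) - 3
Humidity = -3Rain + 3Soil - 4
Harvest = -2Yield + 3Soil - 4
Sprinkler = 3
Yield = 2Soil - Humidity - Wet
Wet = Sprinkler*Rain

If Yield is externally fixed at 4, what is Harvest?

-27

Intervening sets Yield = 4 and removes its equation (Yield = 2Soil - Humidity - Wet).
Soil = min(Rain, Sprinkler) - 3  [with Rain=-2, Sprinkler=3]  = -5
Harvest = -2Yield + 3Soil - 4  [with Yield=4, Soil=-5]  = -27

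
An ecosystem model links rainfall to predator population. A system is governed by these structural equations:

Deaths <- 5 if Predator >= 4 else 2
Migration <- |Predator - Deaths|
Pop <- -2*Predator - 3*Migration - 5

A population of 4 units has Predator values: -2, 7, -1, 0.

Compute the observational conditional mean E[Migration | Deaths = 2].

E[Migration|Deaths=2] averages over only the 3 units with Deaths=2 (Predator = -2, -1, 0): Migration = 4, 3, 2, mean 3.

3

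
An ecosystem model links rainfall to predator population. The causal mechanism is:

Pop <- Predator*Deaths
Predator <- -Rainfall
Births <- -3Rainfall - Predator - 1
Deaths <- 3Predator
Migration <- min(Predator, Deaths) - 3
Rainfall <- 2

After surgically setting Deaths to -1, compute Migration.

Intervening sets Deaths = -1 and removes its equation (Deaths <- 3Predator).
Predator = -Rainfall  [with Rainfall=2]  = -2
Migration = min(Predator, Deaths) - 3  [with Predator=-2, Deaths=-1]  = -5

-5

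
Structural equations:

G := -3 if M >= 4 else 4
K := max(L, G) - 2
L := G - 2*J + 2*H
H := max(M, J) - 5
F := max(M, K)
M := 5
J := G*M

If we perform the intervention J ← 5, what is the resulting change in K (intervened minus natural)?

-30

The intervention breaks the incoming arrows to J: J := G*M no longer applies, and J = 5.
G = -3 if M >= 4 else 4  [with M=5]  = -3
H = max(M, J) - 5  [with M=5, J=5]  = 0
L = G - 2*J + 2*H  [with G=-3, J=5, H=0]  = -13
K = max(L, G) - 2  [with L=-13, G=-3]  = -5
Without intervention: G = -3 if M >= 4 else 4  [with M=5]  = -3; J = G*M  [with G=-3, M=5]  = -15; H = max(M, J) - 5  [with M=5, J=-15]  = 0; L = G - 2*J + 2*H  [with G=-3, J=-15, H=0]  = 27; K = max(L, G) - 2  [with L=27, G=-3]  = 25.
Change = -5 − 25 = -30.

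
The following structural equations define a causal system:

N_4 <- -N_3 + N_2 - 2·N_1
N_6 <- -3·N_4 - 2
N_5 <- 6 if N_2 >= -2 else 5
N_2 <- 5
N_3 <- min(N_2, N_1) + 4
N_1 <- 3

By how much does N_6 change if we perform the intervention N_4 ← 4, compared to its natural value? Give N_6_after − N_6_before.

-36

Under do(N_4=4), the mechanism N_4 <- -N_3 + N_2 - 2·N_1 is discarded; N_4 is fixed at 4.
N_6 = -3·N_4 - 2  [with N_4=4]  = -14
Without intervention: N_3 = min(N_2, N_1) + 4  [with N_2=5, N_1=3]  = 7; N_4 = -N_3 + N_2 - 2·N_1  [with N_3=7, N_2=5, N_1=3]  = -8; N_6 = -3·N_4 - 2  [with N_4=-8]  = 22.
Change = -14 − 22 = -36.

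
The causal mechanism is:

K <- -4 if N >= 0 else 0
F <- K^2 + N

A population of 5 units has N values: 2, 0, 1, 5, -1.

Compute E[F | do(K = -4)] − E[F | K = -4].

-0.6

Every unit gets K=-4 under the intervention. F values become 18, 16, 17, 21, 15; E[F|do(K=-4)] = 17.4.
Conditioning on K=-4 selects the 4 unit(s) with N ∈ {2, 0, 1, 5}. Their F values: 18, 16, 17, 21. Mean = 18.
Difference = 17.4 − 18 = -0.6.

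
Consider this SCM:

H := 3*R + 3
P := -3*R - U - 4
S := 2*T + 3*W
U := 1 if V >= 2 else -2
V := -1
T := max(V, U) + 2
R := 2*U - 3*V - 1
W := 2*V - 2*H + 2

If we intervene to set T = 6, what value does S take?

30

The intervention breaks the incoming arrows to T: T := max(V, U) + 2 no longer applies, and T = 6.
U = 1 if V >= 2 else -2  [with V=-1]  = -2
R = 2*U - 3*V - 1  [with U=-2, V=-1]  = -2
H = 3*R + 3  [with R=-2]  = -3
W = 2*V - 2*H + 2  [with V=-1, H=-3]  = 6
S = 2*T + 3*W  [with T=6, W=6]  = 30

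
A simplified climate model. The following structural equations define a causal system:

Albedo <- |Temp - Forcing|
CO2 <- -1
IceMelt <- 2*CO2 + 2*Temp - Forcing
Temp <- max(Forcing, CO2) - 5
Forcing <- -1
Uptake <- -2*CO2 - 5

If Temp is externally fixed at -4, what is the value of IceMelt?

-9

The intervention breaks the incoming arrows to Temp: Temp <- max(Forcing, CO2) - 5 no longer applies, and Temp = -4.
IceMelt = 2*CO2 + 2*Temp - Forcing  [with CO2=-1, Temp=-4, Forcing=-1]  = -9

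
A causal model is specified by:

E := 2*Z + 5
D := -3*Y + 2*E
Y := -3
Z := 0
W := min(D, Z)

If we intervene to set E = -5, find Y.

-3

Under do(E=-5), the mechanism E := 2*Z + 5 is discarded; E is fixed at -5.
Since Y is not a descendant of the intervened variable, it is unaffected.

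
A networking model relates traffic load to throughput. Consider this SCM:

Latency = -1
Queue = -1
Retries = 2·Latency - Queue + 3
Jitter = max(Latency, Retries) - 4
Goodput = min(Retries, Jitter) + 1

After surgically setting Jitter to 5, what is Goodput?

3

Intervening sets Jitter = 5 and removes its equation (Jitter = max(Latency, Retries) - 4).
Retries = 2·Latency - Queue + 3  [with Latency=-1, Queue=-1]  = 2
Goodput = min(Retries, Jitter) + 1  [with Retries=2, Jitter=5]  = 3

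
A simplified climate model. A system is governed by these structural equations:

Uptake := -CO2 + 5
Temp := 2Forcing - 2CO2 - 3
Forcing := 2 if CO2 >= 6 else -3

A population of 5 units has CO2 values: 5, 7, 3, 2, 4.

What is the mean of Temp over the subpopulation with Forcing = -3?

Observing Forcing=-3 restricts to units where Forcing's equation naturally yields -3: CO2 ∈ {5, 3, 2, 4}. In that subpopulation Temp = -19, -15, -13, -17, mean -16.

-16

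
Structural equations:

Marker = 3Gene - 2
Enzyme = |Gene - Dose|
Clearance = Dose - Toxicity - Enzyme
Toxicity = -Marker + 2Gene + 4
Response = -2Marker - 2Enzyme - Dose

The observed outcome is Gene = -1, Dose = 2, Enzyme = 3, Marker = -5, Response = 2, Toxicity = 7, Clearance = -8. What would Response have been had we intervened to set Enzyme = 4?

do(Enzyme=4) replaces the equation Enzyme = |Gene - Dose| with the constant Enzyme = 4.
Marker = 3Gene - 2  [with Gene=-1]  = -5
Response = -2Marker - 2Enzyme - Dose  [with Marker=-5, Enzyme=4, Dose=2]  = 0

0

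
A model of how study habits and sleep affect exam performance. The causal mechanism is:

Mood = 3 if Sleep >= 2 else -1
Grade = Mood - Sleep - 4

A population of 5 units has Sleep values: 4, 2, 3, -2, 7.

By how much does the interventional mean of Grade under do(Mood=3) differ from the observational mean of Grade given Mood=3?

1.2

Under do(Mood=3), Mood's equation is replaced by Mood=3 for every unit. Per-unit Grade: -5, -3, -4, 1, -8. Mean = -3.8.
Conditioning on Mood=3 selects the 4 unit(s) with Sleep ∈ {4, 2, 3, 7}. Their Grade values: -5, -3, -4, -8. Mean = -5.
Difference = -3.8 − (-5) = 1.2.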